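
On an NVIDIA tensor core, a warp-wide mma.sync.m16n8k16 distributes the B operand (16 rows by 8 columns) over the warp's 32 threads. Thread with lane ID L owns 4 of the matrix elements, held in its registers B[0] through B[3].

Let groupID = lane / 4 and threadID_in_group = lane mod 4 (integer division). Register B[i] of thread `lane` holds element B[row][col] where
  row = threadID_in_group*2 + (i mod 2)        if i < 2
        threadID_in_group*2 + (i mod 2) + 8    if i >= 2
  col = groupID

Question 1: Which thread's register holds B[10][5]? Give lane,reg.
c=5→G=5  r=10→rhi=1,T=1,p=0
L=5*4+1=21  i=1*2+0=2

21,2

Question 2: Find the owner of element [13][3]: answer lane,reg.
c=3→G=3  r=13→rhi=1,T=2,p=1
L=3*4+2=14  i=1*2+1=3

14,3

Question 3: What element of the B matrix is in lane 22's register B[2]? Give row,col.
12,5

lane 22: gr=5 (22/4), th=2 (22%4)
i=2: r=2*2+0+8=12, c=gr=5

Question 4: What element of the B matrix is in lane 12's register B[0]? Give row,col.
lane 12: grp=3 (12/4), tig=0 (12%4)
i=0: r=0*2+0+0=0, c=grp=3

0,3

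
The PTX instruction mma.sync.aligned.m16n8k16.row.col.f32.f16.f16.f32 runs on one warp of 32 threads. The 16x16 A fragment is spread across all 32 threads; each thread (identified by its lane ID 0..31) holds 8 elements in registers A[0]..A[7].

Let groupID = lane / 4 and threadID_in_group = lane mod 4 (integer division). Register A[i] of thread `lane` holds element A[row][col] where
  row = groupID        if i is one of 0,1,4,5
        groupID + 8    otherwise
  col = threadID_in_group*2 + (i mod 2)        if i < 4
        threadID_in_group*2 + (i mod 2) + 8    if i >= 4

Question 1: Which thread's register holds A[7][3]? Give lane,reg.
29,1

r=7->g=7,rb=0  c=3->cb=0,t=1,b0=1
L=7*4+1=29  i=0*4+0*2+1=1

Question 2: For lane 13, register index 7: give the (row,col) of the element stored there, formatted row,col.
11,11

lane 13: gid=3 (13/4), tid=1 (13%4)
i=7: r=3+8=11, c=1*2+1+8=11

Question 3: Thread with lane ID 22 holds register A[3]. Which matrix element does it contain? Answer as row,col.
13,5

22: g=5,t=2
[3] (5+8,2*2+1+0) = (13,5)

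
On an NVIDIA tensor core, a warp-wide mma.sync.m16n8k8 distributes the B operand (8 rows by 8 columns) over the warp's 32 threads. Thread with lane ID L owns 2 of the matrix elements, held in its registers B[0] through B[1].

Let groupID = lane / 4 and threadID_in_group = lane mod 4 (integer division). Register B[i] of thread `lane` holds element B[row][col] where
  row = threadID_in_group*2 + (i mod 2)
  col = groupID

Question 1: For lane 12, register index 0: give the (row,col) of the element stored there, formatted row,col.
0,3

lane 12⇒12/4=3, 12 mod 4=0
i=0  r:2·0+0⇒0  c:3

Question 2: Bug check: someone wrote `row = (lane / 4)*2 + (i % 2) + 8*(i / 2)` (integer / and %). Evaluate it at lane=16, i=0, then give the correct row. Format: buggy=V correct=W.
buggy=8 correct=0

`(lane / 4)*2 + (i % 2) + 8*(i / 2)`[16,0]=>8
lane 16: grp=4 (16/4), tig=0 (16%4)
i=0: r=0*2+0=0, c=grp=4
row: 8 vs 0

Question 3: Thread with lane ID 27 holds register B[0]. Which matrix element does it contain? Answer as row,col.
6,6

lane 27: grp=6 (27/4), tig=3 (27%4)
i=0: r=3*2+0=6, c=grp=6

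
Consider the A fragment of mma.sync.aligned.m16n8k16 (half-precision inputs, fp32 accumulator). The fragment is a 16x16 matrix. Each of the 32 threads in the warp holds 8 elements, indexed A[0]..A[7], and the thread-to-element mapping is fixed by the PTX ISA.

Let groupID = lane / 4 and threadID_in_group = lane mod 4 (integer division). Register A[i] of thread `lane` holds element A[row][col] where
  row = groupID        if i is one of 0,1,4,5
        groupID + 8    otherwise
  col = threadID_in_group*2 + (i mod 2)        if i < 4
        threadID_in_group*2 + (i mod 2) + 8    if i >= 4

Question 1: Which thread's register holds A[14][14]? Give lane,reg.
r: 14->gid=6,r8=1  c: 14->c8=1,tid=3,i&1=0
L=6*4+3=27  i=1*4+1*2+0=6

27,6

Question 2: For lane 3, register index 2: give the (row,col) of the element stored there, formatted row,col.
8,6

lane 3: gid=0 (3/4), tid=3 (3%4)
i=2: r=0+8=8, c=3*2+0+0=6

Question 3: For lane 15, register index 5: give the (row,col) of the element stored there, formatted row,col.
15: g=3,t=3
[5] (3+0,3*2+1+8) = (3,15)

3,15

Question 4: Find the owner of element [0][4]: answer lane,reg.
2,0

r: 0->gid=0,r8=0  c: 4->c8=0,tid=2,i&1=0
L=0*4+2=2  i=0*4+0*2+0=0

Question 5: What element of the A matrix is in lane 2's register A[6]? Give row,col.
2: gid=0,tid=2
[6] (0+8,2*2+0+8) = (8,12)

8,12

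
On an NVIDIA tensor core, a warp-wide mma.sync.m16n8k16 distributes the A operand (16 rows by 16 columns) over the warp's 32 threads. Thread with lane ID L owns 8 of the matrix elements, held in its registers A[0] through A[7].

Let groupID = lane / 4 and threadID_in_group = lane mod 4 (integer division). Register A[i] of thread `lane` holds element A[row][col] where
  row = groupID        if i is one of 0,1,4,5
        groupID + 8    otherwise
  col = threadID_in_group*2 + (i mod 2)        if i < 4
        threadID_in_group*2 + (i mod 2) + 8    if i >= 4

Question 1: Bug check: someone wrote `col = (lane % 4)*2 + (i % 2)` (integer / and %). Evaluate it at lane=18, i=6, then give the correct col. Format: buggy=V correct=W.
`(lane % 4)*2 + (i % 2)`[18,6]->4
L=18->g=18>>2=4, t=18&3=2
[6]->row 4+8=12  col 2·2+0+8=12
col: 4 vs 12

buggy=4 correct=12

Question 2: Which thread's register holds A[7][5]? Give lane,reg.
30,1

r=7→G=7,rhi=0  c=5→chi=0,T=2,p=1
L=7*4+2=30  i=0*4+0*2+1=1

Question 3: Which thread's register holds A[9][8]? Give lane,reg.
4,6

r=9→G=1,rhi=1  c=8→chi=1,T=0,p=0
L=1*4+0=4  i=1*4+1*2+0=6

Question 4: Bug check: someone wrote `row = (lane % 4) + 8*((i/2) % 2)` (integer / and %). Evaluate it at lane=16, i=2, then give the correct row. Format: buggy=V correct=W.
`(lane % 4) + 8*((i/2) % 2)`[16,2]->8
16: g=4,t=0
[2] (4+8,0*2+0+0) = (12,0)
row: 8 vs 12

buggy=8 correct=12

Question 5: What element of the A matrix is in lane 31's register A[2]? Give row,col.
L=31->g=31>>2=7, t=31&3=3
[2]->row 7+8=15  col 3·2+0+0=6

15,6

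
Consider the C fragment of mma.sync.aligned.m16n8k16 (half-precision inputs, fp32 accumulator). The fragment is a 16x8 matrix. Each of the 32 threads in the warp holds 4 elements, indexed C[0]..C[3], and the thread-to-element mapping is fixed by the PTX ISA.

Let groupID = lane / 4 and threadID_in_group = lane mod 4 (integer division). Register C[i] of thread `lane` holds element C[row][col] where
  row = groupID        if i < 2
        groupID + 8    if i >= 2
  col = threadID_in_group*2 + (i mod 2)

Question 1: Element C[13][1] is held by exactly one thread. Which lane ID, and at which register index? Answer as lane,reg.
r=13⇒gr=5,Rb=1  c=1⇒th=0,odd=1
L=5*4+0=20  i=1*2+1=3

20,3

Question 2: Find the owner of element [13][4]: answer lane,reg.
r:13=>grp=5,rB=1  c:4=>tig=2,lo=0
L=5*4+2=22  i=1*2+0=2

22,2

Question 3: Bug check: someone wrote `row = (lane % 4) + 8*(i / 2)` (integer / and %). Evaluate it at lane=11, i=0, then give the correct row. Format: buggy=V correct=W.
buggy=3 correct=2

`(lane % 4) + 8*(i / 2)`[11,0]⇒3
lane 11: gr=2 (11/4), th=3 (11%4)
i=0: r=2+0=2, c=3*2+0=6
row: 3 vs 2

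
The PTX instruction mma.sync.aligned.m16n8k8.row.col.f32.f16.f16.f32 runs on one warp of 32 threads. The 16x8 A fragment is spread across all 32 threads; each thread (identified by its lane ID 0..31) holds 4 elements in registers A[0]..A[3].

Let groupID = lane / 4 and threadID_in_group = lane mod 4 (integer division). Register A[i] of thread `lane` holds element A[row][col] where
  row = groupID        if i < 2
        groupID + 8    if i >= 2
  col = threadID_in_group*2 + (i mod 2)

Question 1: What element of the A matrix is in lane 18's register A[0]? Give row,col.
4,4

lane 18⇒18/4=4, 18 mod 4=2
i=0  r:4+0⇒4  c:2·2+0⇒4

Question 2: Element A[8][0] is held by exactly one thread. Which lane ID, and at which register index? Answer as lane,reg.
0,2

r=8->g=0,rb=1  c=0->t=0,b0=0
L=0*4+0=0  i=1*2+0=2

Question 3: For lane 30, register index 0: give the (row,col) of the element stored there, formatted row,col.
30: gr=7,th=2
[0] (7+0,2*2+0) = (7,4)

7,4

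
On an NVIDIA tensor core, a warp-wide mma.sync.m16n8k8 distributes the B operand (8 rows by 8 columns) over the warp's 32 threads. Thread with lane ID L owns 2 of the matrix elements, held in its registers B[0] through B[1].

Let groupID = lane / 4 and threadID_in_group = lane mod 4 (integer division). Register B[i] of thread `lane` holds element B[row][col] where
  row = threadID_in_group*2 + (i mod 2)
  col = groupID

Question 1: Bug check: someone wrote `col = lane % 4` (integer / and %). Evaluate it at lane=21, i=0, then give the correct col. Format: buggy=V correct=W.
buggy=1 correct=5

`lane % 4`[21,0]->1
L=21->g=21>>2=5, t=21&3=1
[0]->row 1·2+0=2  col g=5
col: 1 vs 5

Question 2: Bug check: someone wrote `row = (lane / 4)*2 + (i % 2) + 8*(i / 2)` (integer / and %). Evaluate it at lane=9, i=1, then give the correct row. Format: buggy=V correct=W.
`(lane / 4)*2 + (i % 2) + 8*(i / 2)`[9,1]=>5
9: grp=2,tig=1
[1] (1*2+1,2) = (3,2)
row: 5 vs 3

buggy=5 correct=3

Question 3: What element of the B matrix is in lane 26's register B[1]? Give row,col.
lane 26: G=6 (26/4), T=2 (26%4)
i=1: r=2*2+1=5, c=G=6

5,6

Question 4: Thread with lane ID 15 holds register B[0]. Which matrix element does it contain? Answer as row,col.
6,3

15: G=3,T=3
[0] (3*2+0,3) = (6,3)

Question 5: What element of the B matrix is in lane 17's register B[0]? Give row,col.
17: gid=4,tid=1
[0] (1*2+0,4) = (2,4)

2,4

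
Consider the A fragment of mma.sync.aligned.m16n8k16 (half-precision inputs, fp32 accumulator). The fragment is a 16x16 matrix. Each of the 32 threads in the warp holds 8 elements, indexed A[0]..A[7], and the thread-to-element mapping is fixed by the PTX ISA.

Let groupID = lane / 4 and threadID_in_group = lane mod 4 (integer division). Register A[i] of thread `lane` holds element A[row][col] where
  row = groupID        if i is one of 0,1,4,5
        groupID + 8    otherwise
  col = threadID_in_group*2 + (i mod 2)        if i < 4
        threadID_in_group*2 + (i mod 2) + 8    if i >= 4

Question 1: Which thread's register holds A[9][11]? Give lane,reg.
5,7

r: 9->gid=1,r8=1  c: 11->c8=1,tid=1,i&1=1
L=1*4+1=5  i=1*4+1*2+1=7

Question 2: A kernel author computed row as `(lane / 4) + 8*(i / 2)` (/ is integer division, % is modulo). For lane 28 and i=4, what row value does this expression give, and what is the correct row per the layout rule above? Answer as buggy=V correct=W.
`(lane / 4) + 8*(i / 2)`[28,4]⇒23
L=28⇒gr=28>>2=7, th=28&3=0
[4]⇒row 7+0=7  col 0·2+0+8=8
row: 23 vs 7

buggy=23 correct=7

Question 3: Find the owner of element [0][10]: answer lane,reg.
1,4

r=0->g=0,rb=0  c=10->cb=1,t=1,b0=0
L=0*4+1=1  i=1*4+0*2+0=4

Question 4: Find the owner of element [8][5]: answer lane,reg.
2,3

r=8→G=0,rhi=1  c=5→chi=0,T=2,p=1
L=0*4+2=2  i=0*4+1*2+1=3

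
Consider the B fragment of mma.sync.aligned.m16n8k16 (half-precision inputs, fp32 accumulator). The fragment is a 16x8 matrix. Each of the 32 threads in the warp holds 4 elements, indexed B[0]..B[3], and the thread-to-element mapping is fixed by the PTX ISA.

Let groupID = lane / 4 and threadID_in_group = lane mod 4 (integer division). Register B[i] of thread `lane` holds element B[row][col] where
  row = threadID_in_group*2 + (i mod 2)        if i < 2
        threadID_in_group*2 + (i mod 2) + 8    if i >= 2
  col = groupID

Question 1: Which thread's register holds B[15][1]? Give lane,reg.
7,3

c=1->g=1  r=15->rb=1,t=3,b0=1
L=1*4+3=7  i=1*2+1=3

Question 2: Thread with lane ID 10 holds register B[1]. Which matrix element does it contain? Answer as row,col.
10: G=2,T=2
[1] (2*2+1+0,2) = (5,2)

5,2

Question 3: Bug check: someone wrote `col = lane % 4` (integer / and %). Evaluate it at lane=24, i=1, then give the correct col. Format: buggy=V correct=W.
`lane % 4`[24,1]->0
lane 24: g=6 (24/4), t=0 (24%4)
i=1: r=0*2+1+0=1, c=g=6
col: 0 vs 6

buggy=0 correct=6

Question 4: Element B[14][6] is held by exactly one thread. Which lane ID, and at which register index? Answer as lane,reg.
c: 6->gid=6  r: 14->r8=1,tid=3,i&1=0
L=6*4+3=27  i=1*2+0=2

27,2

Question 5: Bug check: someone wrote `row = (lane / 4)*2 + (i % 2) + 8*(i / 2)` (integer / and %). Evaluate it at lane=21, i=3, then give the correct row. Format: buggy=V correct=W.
`(lane / 4)*2 + (i % 2) + 8*(i / 2)`[21,3]=>19
L=21=>grp=21>>2=5, tig=21&3=1
[3]=>row 1·2+1+8=11  col grp=5
row: 19 vs 11

buggy=19 correct=11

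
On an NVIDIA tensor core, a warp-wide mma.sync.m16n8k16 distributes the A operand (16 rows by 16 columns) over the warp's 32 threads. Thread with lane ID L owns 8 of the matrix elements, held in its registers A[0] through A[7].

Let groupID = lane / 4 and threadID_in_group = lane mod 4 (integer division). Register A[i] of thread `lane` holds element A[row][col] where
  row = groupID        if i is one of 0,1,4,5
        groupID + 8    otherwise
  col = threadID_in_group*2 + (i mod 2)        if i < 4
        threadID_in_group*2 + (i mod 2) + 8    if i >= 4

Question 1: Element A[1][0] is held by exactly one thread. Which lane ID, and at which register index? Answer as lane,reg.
4,0

r: 1->gid=1,r8=0  c: 0->c8=0,tid=0,i&1=0
L=1*4+0=4  i=0*4+0*2+0=0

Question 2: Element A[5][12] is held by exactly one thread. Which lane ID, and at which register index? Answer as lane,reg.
22,4

r=5->g=5,rb=0  c=12->cb=1,t=2,b0=0
L=5*4+2=22  i=1*4+0*2+0=4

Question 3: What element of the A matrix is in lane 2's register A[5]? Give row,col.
2: G=0,T=2
[5] (0+0,2*2+1+8) = (0,13)

0,13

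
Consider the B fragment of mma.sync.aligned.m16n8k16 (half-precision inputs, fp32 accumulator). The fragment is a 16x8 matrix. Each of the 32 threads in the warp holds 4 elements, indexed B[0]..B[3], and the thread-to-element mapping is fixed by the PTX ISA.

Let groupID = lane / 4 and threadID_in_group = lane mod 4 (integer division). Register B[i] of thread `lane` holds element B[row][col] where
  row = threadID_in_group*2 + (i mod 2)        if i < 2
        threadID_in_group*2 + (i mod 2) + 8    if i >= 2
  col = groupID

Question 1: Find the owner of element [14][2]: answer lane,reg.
c=2⇒gr=2  r=14⇒Rb=1,th=3,odd=0
L=2*4+3=11  i=1*2+0=2

11,2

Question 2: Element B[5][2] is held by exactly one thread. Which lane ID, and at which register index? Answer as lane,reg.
10,1

c=2→G=2  r=5→rhi=0,T=2,p=1
L=2*4+2=10  i=0*2+1=1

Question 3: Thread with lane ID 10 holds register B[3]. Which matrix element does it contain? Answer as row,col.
10: gid=2,tid=2
[3] (2*2+1+8,2) = (13,2)

13,2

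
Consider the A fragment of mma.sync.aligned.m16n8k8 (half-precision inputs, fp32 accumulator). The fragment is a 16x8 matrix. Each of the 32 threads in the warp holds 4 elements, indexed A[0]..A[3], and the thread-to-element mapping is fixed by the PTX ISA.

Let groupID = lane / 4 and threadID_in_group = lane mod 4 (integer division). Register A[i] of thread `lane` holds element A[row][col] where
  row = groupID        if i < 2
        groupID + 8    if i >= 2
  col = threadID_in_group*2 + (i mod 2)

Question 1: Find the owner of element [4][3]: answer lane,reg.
17,1

r=4->g=4,rb=0  c=3->t=1,b0=1
L=4*4+1=17  i=0*2+1=1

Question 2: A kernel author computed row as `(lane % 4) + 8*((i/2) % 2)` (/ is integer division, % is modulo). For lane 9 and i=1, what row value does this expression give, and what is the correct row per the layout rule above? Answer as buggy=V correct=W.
`(lane % 4) + 8*((i/2) % 2)`[9,1]⇒1
lane 9⇒9/4=2, 9 mod 4=1
i=1  r:2+0⇒2  c:2·1+1⇒3
row: 1 vs 2

buggy=1 correct=2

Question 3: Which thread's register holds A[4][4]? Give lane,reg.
18,0

r=4→G=4,rhi=0  c=4→T=2,p=0
L=4*4+2=18  i=0*2+0=0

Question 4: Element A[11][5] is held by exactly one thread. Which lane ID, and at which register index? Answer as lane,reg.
r:11=>grp=3,rB=1  c:5=>tig=2,lo=1
L=3*4+2=14  i=1*2+1=3

14,3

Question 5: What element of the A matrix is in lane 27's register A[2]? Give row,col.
L=27→G=27>>2=6, T=27&3=3
[2]→row 6+8=14  col 3·2+0=6

14,6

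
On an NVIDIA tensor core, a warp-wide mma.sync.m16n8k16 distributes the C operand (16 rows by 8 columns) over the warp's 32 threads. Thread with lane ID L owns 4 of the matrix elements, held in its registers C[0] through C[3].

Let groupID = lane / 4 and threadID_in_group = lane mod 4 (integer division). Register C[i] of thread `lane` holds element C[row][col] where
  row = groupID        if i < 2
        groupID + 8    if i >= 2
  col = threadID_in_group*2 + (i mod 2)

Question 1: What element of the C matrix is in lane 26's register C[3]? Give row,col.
14,5

lane 26: G=6 (26/4), T=2 (26%4)
i=3: r=6+8=14, c=2*2+1=5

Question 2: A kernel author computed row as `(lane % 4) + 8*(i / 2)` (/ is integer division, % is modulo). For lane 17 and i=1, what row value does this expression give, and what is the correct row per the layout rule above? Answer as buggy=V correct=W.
buggy=1 correct=4

`(lane % 4) + 8*(i / 2)`[17,1]->1
L=17->g=17>>2=4, t=17&3=1
[1]->row 4+0=4  col 1·2+1=3
row: 1 vs 4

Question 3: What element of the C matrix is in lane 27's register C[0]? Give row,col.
lane 27⇒27/4=6, 27 mod 4=3
i=0  r:6+0⇒6  c:2·3+0⇒6

6,6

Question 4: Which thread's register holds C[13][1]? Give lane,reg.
20,3

r=13⇒gr=5,Rb=1  c=1⇒th=0,odd=1
L=5*4+0=20  i=1*2+1=3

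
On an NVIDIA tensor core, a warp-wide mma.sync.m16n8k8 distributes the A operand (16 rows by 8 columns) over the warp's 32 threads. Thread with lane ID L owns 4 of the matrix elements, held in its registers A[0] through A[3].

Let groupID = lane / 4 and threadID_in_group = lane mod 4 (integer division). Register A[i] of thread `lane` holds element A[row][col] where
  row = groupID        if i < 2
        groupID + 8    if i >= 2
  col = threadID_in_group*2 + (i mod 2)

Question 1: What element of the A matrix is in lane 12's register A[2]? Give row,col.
11,0

lane 12: gid=3 (12/4), tid=0 (12%4)
i=2: r=3+8=11, c=0*2+0=0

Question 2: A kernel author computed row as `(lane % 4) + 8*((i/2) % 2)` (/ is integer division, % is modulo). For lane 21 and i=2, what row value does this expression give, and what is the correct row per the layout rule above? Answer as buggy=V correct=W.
`(lane % 4) + 8*((i/2) % 2)`[21,2]=>9
lane 21: grp=5 (21/4), tig=1 (21%4)
i=2: r=5+8=13, c=1*2+0=2
row: 9 vs 13

buggy=9 correct=13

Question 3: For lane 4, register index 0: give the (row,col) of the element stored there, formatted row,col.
lane 4->4/4=1, 4 mod 4=0
i=0  r:1+0->1  c:2·0+0->0

1,0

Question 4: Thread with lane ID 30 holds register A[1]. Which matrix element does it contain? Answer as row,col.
lane 30→30/4=7, 30 mod 4=2
i=1  r:7+0→7  c:2·2+1→5

7,5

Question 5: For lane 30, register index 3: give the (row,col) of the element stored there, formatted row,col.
15,5

lane 30: gid=7 (30/4), tid=2 (30%4)
i=3: r=7+8=15, c=2*2+1=5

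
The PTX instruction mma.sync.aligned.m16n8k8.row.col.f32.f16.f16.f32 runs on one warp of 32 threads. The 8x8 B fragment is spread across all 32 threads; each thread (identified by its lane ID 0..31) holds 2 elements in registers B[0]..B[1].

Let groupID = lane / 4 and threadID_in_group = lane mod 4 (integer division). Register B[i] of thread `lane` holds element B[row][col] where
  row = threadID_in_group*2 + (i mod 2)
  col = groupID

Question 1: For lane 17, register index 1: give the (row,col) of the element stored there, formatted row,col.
lane 17->17/4=4, 17 mod 4=1
i=1  r:2·1+1->3  c:4

3,4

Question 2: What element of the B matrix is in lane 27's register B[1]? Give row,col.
7,6

lane 27: grp=6 (27/4), tig=3 (27%4)
i=1: r=3*2+1=7, c=grp=6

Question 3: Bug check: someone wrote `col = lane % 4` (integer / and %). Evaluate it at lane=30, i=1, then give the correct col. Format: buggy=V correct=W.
buggy=2 correct=7

`lane % 4`[30,1]⇒2
lane 30: gr=7 (30/4), th=2 (30%4)
i=1: r=2*2+1=5, c=gr=7
col: 2 vs 7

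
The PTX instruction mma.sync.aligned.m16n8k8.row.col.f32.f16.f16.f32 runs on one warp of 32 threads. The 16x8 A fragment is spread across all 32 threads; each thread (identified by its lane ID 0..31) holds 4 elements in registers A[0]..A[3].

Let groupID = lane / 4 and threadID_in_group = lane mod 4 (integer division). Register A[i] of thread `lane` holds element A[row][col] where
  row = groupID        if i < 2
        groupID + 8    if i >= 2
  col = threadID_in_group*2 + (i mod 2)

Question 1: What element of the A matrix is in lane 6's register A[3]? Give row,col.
9,5

lane 6->6/4=1, 6 mod 4=2
i=3  r:1+8->9  c:2·2+1->5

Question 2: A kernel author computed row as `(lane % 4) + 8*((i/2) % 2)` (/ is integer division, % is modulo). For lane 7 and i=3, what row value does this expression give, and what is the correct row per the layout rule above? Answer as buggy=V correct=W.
buggy=11 correct=9

`(lane % 4) + 8*((i/2) % 2)`[7,3]=>11
lane 7=>7/4=1, 7 mod 4=3
i=3  r:1+8=>9  c:2·3+1=>7
row: 11 vs 9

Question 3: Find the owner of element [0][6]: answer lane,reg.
3,0

r: 0->gid=0,r8=0  c: 6->tid=3,i&1=0
L=0*4+3=3  i=0*2+0=0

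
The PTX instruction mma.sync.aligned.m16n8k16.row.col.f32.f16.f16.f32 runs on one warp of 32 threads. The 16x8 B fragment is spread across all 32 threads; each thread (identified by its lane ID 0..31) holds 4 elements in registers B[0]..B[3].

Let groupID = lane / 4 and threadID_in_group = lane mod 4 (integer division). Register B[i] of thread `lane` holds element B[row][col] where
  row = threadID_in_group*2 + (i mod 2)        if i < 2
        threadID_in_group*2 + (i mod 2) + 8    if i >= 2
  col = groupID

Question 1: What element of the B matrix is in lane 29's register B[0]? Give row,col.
29: gid=7,tid=1
[0] (1*2+0+0,7) = (2,7)

2,7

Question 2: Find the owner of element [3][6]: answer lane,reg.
25,1

c: 6->gid=6  r: 3->r8=0,tid=1,i&1=1
L=6*4+1=25  i=0*2+1=1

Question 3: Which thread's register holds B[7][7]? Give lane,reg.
31,1

c: 7->gid=7  r: 7->r8=0,tid=3,i&1=1
L=7*4+3=31  i=0*2+1=1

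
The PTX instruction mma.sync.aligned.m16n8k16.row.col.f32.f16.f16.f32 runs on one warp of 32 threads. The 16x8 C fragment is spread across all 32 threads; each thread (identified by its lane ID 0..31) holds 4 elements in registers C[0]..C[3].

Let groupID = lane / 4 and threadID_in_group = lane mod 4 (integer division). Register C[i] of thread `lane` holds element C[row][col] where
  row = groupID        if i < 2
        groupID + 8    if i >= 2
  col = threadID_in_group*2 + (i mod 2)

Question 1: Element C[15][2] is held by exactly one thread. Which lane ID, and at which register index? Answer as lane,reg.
29,2

r=15→G=7,rhi=1  c=2→T=1,p=0
L=7*4+1=29  i=1*2+0=2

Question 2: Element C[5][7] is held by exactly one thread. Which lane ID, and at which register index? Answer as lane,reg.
23,1

r:5=>grp=5,rB=0  c:7=>tig=3,lo=1
L=5*4+3=23  i=0*2+1=1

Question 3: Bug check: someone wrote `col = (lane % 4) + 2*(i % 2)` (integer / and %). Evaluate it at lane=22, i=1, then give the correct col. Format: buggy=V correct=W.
buggy=4 correct=5

`(lane % 4) + 2*(i % 2)`[22,1]⇒4
lane 22: gr=5 (22/4), th=2 (22%4)
i=1: r=5+0=5, c=2*2+1=5
col: 4 vs 5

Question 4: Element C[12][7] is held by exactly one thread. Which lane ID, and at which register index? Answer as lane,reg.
19,3

r=12→G=4,rhi=1  c=7→T=3,p=1
L=4*4+3=19  i=1*2+1=3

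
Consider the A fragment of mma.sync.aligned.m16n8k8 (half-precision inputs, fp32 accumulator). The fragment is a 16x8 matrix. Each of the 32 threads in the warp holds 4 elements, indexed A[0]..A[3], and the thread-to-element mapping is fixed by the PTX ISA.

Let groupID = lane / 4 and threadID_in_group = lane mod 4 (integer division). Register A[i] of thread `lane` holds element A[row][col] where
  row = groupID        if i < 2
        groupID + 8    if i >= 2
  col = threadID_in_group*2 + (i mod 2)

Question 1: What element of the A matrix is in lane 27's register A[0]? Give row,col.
27: gr=6,th=3
[0] (6+0,3*2+0) = (6,6)

6,6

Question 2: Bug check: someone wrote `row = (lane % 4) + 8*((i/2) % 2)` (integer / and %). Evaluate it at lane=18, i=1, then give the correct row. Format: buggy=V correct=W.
buggy=2 correct=4

`(lane % 4) + 8*((i/2) % 2)`[18,1]⇒2
lane 18⇒18/4=4, 18 mod 4=2
i=1  r:4+0⇒4  c:2·2+1⇒5
row: 2 vs 4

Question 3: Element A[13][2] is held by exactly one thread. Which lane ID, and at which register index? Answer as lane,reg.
r: 13->gid=5,r8=1  c: 2->tid=1,i&1=0
L=5*4+1=21  i=1*2+0=2

21,2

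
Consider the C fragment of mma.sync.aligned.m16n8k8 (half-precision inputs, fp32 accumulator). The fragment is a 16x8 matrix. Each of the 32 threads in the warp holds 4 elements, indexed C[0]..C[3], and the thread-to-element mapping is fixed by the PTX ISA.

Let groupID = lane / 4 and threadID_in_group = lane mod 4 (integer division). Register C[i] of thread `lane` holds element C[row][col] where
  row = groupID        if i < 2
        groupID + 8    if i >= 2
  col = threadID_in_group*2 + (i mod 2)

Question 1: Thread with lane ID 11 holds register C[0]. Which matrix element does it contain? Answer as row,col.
L=11->gid=11>>2=2, tid=11&3=3
[0]->row 2+0=2  col 3·2+0=6

2,6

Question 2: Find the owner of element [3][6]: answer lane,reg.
r=3⇒gr=3,Rb=0  c=6⇒th=3,odd=0
L=3*4+3=15  i=0*2+0=0

15,0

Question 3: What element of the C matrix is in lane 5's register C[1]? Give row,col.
1,3

L=5→G=5>>2=1, T=5&3=1
[1]→row 1+0=1  col 1·2+1=3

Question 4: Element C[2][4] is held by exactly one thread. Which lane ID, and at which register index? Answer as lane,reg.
10,0

r=2→G=2,rhi=0  c=4→T=2,p=0
L=2*4+2=10  i=0*2+0=0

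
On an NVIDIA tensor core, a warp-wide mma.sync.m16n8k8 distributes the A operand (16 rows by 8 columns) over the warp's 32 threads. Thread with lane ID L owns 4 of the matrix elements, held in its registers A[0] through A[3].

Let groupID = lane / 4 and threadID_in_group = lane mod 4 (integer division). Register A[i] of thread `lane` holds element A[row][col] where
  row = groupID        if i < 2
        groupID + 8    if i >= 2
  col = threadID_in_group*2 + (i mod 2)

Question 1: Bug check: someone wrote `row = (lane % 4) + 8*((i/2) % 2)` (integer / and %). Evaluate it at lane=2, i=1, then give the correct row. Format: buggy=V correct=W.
buggy=2 correct=0

`(lane % 4) + 8*((i/2) % 2)`[2,1]=>2
lane 2=>2/4=0, 2 mod 4=2
i=1  r:0+0=>0  c:2·2+1=>5
row: 2 vs 0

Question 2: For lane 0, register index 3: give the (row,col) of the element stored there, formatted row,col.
lane 0: grp=0 (0/4), tig=0 (0%4)
i=3: r=0+8=8, c=0*2+1=1

8,1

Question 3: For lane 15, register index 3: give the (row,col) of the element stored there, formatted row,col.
11,7

lane 15: gid=3 (15/4), tid=3 (15%4)
i=3: r=3+8=11, c=3*2+1=7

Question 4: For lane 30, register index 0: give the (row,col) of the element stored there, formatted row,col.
L=30=>grp=30>>2=7, tig=30&3=2
[0]=>row 7+0=7  col 2·2+0=4

7,4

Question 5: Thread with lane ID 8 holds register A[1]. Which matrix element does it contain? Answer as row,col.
lane 8: gid=2 (8/4), tid=0 (8%4)
i=1: r=2+0=2, c=0*2+1=1

2,1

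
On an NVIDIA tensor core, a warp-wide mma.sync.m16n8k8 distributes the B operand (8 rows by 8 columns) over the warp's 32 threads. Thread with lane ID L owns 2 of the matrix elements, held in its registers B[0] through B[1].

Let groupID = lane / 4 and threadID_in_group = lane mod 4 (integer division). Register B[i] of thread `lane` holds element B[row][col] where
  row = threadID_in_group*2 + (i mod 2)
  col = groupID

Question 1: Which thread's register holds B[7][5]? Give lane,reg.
23,1

c=5->g=5  r=7->t=3,b0=1
L=5*4+3=23  i=1=1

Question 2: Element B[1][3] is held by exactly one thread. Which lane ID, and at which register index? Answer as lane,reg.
12,1

c=3->g=3  r=1->t=0,b0=1
L=3*4+0=12  i=1=1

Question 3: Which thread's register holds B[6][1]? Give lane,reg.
7,0

c:1=>grp=1  r:6=>tig=3,lo=0
L=1*4+3=7  i=0=0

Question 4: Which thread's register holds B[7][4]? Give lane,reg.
19,1

c=4→G=4  r=7→T=3,p=1
L=4*4+3=19  i=1=1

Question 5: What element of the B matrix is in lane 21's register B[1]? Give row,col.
21: G=5,T=1
[1] (1*2+1,5) = (3,5)

3,5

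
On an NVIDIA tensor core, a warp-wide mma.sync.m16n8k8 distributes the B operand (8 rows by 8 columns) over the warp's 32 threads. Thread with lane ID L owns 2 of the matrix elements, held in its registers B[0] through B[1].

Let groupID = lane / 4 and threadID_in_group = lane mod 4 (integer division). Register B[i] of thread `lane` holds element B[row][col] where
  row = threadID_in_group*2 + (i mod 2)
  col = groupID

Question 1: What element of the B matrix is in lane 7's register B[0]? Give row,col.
6,1

lane 7->7/4=1, 7 mod 4=3
i=0  r:2·3+0->6  c:1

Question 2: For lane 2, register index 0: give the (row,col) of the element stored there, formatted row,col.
4,0

lane 2: gr=0 (2/4), th=2 (2%4)
i=0: r=2*2+0=4, c=gr=0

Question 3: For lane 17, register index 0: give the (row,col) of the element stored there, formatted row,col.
lane 17=>17/4=4, 17 mod 4=1
i=0  r:2·1+0=>2  c:4

2,4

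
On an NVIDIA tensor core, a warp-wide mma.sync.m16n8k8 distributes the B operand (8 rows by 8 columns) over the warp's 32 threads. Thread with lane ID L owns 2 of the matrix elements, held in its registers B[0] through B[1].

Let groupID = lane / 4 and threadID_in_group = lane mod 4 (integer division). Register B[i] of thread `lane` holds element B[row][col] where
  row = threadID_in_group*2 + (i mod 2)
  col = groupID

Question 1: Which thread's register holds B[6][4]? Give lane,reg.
c=4→G=4  r=6→T=3,p=0
L=4*4+3=19  i=0=0

19,0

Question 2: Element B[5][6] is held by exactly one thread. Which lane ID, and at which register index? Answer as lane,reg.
c=6->g=6  r=5->t=2,b0=1
L=6*4+2=26  i=1=1

26,1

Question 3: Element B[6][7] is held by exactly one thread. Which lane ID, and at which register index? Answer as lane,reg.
31,0

c=7->g=7  r=6->t=3,b0=0
L=7*4+3=31  i=0=0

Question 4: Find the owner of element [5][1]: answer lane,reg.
c: 1->gid=1  r: 5->tid=2,i&1=1
L=1*4+2=6  i=1=1

6,1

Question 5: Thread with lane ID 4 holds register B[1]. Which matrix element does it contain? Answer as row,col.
lane 4: g=1 (4/4), t=0 (4%4)
i=1: r=0*2+1=1, c=g=1

1,1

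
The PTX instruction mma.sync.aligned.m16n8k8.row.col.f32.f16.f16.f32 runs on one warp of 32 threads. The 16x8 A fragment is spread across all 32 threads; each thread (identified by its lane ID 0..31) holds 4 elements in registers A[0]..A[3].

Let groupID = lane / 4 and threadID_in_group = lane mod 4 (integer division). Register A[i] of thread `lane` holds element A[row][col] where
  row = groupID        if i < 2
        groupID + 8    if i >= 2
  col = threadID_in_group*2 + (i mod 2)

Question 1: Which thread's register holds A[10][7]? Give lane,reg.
r=10⇒gr=2,Rb=1  c=7⇒th=3,odd=1
L=2*4+3=11  i=1*2+1=3

11,3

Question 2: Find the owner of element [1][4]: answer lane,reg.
r=1→G=1,rhi=0  c=4→T=2,p=0
L=1*4+2=6  i=0*2+0=0

6,0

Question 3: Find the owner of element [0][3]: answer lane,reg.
1,1

r=0→G=0,rhi=0  c=3→T=1,p=1
L=0*4+1=1  i=0*2+1=1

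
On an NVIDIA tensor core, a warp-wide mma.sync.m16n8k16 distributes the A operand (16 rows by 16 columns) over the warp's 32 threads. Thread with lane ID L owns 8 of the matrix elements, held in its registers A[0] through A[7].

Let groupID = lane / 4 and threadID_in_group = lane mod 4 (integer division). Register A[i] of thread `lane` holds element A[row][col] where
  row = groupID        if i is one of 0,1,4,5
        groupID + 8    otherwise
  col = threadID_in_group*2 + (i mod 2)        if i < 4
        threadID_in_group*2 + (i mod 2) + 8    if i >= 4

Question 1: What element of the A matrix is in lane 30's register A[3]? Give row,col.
15,5

L=30=>grp=30>>2=7, tig=30&3=2
[3]=>row 7+8=15  col 2·2+1+0=5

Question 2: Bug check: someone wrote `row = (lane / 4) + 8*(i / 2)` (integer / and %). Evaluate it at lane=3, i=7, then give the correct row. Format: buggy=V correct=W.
buggy=24 correct=8

`(lane / 4) + 8*(i / 2)`[3,7]→24
lane 3: G=0 (3/4), T=3 (3%4)
i=7: r=0+8=8, c=3*2+1+8=15
row: 24 vs 8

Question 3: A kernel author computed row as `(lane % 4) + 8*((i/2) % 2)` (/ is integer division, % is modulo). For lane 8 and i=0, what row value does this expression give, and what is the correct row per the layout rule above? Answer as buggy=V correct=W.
`(lane % 4) + 8*((i/2) % 2)`[8,0]→0
L=8→G=8>>2=2, T=8&3=0
[0]→row 2+0=2  col 0·2+0+0=0
row: 0 vs 2

buggy=0 correct=2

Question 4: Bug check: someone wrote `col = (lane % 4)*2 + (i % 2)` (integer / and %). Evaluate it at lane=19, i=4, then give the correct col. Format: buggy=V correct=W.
buggy=6 correct=14

`(lane % 4)*2 + (i % 2)`[19,4]=>6
19: grp=4,tig=3
[4] (4+0,3*2+0+8) = (4,14)
col: 6 vs 14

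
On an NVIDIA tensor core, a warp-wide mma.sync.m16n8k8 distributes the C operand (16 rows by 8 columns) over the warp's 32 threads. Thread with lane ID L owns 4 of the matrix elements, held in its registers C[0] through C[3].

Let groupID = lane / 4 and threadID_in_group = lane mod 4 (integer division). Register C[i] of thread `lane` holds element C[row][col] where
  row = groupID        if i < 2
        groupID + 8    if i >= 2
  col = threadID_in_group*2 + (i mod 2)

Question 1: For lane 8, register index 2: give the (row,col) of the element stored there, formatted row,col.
8: G=2,T=0
[2] (2+8,0*2+0) = (10,0)

10,0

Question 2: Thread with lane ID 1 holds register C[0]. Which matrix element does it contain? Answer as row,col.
0,2

L=1->g=1>>2=0, t=1&3=1
[0]->row 0+0=0  col 1·2+0=2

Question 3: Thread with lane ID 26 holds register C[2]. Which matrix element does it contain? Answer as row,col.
14,4

lane 26→26/4=6, 26 mod 4=2
i=2  r:6+8→14  c:2·2+0→4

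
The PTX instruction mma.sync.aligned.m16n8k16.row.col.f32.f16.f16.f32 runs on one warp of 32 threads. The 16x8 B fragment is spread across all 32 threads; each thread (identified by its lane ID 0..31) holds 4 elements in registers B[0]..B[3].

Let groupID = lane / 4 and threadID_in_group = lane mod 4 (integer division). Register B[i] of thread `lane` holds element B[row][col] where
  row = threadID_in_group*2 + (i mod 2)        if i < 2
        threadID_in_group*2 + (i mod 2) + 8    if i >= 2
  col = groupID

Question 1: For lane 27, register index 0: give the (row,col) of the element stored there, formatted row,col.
6,6

27: grp=6,tig=3
[0] (3*2+0+0,6) = (6,6)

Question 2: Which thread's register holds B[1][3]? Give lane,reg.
12,1

c: 3->gid=3  r: 1->r8=0,tid=0,i&1=1
L=3*4+0=12  i=0*2+1=1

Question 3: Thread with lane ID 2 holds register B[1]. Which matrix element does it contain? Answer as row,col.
5,0

2: grp=0,tig=2
[1] (2*2+1+0,0) = (5,0)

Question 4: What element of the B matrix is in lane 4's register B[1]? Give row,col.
lane 4=>4/4=1, 4 mod 4=0
i=1  r:2·0+1+0=>1  c:1

1,1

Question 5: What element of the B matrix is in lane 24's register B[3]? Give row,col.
9,6

24: gr=6,th=0
[3] (0*2+1+8,6) = (9,6)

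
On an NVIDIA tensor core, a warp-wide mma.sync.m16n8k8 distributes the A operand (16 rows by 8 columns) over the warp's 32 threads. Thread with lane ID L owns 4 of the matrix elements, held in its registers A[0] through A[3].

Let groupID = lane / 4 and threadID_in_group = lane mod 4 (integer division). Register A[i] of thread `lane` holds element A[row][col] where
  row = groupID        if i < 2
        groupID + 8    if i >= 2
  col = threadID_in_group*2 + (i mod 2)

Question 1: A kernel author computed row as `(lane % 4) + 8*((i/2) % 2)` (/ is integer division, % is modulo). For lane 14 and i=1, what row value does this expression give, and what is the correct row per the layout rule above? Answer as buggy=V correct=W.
`(lane % 4) + 8*((i/2) % 2)`[14,1]⇒2
14: gr=3,th=2
[1] (3+0,2*2+1) = (3,5)
row: 2 vs 3

buggy=2 correct=3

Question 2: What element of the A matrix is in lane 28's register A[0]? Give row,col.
7,0

L=28->g=28>>2=7, t=28&3=0
[0]->row 7+0=7  col 0·2+0=0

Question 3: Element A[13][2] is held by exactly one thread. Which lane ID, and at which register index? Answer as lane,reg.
21,2

r=13→G=5,rhi=1  c=2→T=1,p=0
L=5*4+1=21  i=1*2+0=2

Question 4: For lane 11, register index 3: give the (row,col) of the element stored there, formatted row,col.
lane 11=>11/4=2, 11 mod 4=3
i=3  r:2+8=>10  c:2·3+1=>7

10,7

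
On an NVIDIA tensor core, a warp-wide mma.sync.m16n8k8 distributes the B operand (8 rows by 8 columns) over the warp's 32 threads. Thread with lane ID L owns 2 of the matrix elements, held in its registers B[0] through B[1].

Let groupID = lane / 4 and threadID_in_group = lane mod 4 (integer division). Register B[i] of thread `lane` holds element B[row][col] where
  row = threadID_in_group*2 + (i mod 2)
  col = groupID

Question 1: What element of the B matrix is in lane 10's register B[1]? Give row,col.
lane 10->10/4=2, 10 mod 4=2
i=1  r:2·2+1->5  c:2

5,2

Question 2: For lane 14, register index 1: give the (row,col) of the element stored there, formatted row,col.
5,3

lane 14⇒14/4=3, 14 mod 4=2
i=1  r:2·2+1⇒5  c:3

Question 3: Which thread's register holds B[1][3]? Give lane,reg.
12,1

c=3⇒gr=3  r=1⇒th=0,odd=1
L=3*4+0=12  i=1=1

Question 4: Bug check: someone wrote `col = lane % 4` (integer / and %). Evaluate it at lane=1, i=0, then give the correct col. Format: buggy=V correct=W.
`lane % 4`[1,0]=>1
lane 1=>1/4=0, 1 mod 4=1
i=0  r:2·1+0=>2  c:0
col: 1 vs 0

buggy=1 correct=0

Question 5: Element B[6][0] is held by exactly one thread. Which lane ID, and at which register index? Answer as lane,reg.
c: 0->gid=0  r: 6->tid=3,i&1=0
L=0*4+3=3  i=0=0

3,0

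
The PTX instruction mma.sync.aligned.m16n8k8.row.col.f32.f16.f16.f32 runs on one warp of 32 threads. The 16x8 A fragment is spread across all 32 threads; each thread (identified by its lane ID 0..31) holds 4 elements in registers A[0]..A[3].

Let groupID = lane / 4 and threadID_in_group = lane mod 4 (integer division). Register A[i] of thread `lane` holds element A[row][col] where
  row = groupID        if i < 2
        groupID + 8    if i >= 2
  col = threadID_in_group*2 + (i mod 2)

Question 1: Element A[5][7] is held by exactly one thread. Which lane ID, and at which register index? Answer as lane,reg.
r=5→G=5,rhi=0  c=7→T=3,p=1
L=5*4+3=23  i=0*2+1=1

23,1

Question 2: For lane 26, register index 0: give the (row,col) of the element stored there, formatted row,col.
lane 26->26/4=6, 26 mod 4=2
i=0  r:6+0->6  c:2·2+0->4

6,4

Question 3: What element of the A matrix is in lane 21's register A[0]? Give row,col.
21: g=5,t=1
[0] (5+0,1*2+0) = (5,2)

5,2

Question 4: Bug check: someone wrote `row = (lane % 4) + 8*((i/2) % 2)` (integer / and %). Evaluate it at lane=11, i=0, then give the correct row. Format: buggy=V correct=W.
buggy=3 correct=2

`(lane % 4) + 8*((i/2) % 2)`[11,0]⇒3
L=11⇒gr=11>>2=2, th=11&3=3
[0]⇒row 2+0=2  col 3·2+0=6
row: 3 vs 2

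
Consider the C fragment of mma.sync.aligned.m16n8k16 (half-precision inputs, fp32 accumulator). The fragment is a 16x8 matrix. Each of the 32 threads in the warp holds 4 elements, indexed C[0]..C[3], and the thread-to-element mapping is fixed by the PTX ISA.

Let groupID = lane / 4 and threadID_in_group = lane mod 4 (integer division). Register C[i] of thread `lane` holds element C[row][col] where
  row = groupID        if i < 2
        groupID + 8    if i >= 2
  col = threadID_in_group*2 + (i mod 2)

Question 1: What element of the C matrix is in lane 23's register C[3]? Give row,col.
13,7

23: grp=5,tig=3
[3] (5+8,3*2+1) = (13,7)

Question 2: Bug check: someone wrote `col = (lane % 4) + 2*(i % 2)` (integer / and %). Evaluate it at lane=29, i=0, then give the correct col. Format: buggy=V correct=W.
`(lane % 4) + 2*(i % 2)`[29,0]=>1
lane 29=>29/4=7, 29 mod 4=1
i=0  r:7+0=>7  c:2·1+0=>2
col: 1 vs 2

buggy=1 correct=2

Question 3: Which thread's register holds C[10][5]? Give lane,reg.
r:10=>grp=2,rB=1  c:5=>tig=2,lo=1
L=2*4+2=10  i=1*2+1=3

10,3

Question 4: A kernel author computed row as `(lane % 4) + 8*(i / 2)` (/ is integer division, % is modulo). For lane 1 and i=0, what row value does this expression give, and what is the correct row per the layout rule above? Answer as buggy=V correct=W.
buggy=1 correct=0

`(lane % 4) + 8*(i / 2)`[1,0]→1
L=1→G=1>>2=0, T=1&3=1
[0]→row 0+0=0  col 1·2+0=2
row: 1 vs 0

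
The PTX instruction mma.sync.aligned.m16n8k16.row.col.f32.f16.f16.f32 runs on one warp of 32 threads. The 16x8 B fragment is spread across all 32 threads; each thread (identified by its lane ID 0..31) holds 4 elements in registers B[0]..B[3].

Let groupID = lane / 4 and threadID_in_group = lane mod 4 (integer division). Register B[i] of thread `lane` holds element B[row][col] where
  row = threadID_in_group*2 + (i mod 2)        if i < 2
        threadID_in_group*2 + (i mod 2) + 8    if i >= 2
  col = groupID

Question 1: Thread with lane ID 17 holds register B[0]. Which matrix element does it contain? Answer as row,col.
17: g=4,t=1
[0] (1*2+0+0,4) = (2,4)

2,4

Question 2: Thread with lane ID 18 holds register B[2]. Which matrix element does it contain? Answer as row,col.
12,4

lane 18: gid=4 (18/4), tid=2 (18%4)
i=2: r=2*2+0+8=12, c=gid=4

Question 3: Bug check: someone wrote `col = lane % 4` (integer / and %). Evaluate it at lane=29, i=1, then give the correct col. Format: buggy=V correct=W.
buggy=1 correct=7

`lane % 4`[29,1]→1
29: G=7,T=1
[1] (1*2+1+0,7) = (3,7)
col: 1 vs 7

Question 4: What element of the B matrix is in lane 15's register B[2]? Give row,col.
14,3

lane 15->15/4=3, 15 mod 4=3
i=2  r:2·3+0+8->14  c:3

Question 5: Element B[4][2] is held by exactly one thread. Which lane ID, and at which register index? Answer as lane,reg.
10,0

c: 2->gid=2  r: 4->r8=0,tid=2,i&1=0
L=2*4+2=10  i=0*2+0=0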